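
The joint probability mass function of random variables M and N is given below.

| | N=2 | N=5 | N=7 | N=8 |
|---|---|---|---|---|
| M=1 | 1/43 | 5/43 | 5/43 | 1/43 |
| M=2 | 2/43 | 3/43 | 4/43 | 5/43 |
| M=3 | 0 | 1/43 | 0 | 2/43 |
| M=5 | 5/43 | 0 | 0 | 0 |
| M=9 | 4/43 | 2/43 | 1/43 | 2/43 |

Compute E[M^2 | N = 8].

201/10

P(N = 8) = 10/43.
Summing M^2·P(M=x,N=y) over the conditioning event gives 201/43.
E[M^2 | N = 8] = (201/43) / (10/43) = 201/10.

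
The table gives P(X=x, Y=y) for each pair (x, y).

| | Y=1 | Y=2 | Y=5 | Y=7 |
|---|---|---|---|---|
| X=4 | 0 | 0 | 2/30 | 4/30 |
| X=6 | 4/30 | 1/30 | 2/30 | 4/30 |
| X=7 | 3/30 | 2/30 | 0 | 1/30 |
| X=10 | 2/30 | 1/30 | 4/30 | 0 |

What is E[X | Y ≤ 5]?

P(Y ≤ 5) = 7/10.
Summing X·P(X=x,Y=y) over the conditioning event gives 31/6.
E[X | Y ≤ 5] = (31/6) / (7/10) = 155/21.

155/21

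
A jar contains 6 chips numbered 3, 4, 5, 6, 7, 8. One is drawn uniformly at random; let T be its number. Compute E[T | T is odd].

P(T is odd) = 1/2.
Σ over the event: 3·1/6 + 5·1/6 + 7·1/6 = 5/2.
E[T | T is odd] = (5/2) / (1/2) = 5.

5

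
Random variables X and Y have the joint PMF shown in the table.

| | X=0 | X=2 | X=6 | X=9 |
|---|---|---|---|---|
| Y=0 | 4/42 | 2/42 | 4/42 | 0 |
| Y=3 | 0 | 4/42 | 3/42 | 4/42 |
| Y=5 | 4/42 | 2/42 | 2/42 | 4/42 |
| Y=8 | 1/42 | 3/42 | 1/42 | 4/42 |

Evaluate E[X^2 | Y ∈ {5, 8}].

P(Y ∈ {5, 8}) = 1/2.
Σ X^2·P over the event = 0·(4/42) + 0·(1/42) + 4·(2/42) + 4·(3/42) + 36·(2/42) + 36·(1/42) + 81·(4/42) + 81·(4/42) = 388/21.
E[X^2 | Y ∈ {5, 8}] = (388/21) / (1/2) = 776/21.

776/21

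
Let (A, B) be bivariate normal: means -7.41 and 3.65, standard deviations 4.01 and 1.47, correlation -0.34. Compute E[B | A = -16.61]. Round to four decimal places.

4.7967

The regression of B on A has slope ρ·σ_B/σ_A and passes through (μ_A, μ_B).
E[B | A=-16.61] = 3.65 + (-0.34)·(1.47/4.01)·(-16.61 − (-7.41)) = 3.65 + (-0.12464)·(-9.2) = 4.7967.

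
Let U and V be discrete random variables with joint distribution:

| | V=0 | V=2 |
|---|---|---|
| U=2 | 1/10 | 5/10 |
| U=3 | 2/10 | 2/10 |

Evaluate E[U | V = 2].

P(V = 2) = 7/10.
Σ U·P over the event = 2·(5/10) + 3·(2/10) = 8/5.
E[U | V = 2] = (8/5) / (7/10) = 16/7.

16/7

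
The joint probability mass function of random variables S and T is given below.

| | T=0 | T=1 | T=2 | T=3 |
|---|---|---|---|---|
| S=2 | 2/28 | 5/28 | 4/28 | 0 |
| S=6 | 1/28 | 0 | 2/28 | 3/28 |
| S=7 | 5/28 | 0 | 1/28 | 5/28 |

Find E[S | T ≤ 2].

41/10

P(T ≤ 2) = 5/7.
Σ S·P over the event = 2·(2/28) + 2·(5/28) + 2·(4/28) + 6·(1/28) + 6·(2/28) + 7·(5/28) + 7·(1/28) = 41/14.
E[S | T ≤ 2] = (41/14) / (5/7) = 41/10.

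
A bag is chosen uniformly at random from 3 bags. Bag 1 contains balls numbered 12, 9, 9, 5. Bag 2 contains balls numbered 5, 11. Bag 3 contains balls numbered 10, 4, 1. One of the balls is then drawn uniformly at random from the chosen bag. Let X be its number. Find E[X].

E[X | bag 1] = (12+9+9+5)/4 = 35/4.
E[X | bag 2] = (5+11)/2 = 8.
E[X | bag 3] = (10+4+1)/3 = 5.
By the law of total expectation,
E[X] = (1/3)·(35/4) + (1/3)·(8) + (1/3)·(5) = 29/4.

29/4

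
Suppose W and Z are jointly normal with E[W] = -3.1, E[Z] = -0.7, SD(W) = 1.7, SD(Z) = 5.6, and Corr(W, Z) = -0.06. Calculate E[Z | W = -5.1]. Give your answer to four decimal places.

-0.3047

For a bivariate normal, E[Z | W=x] = μ_Z + ρ·(σ_Z/σ_W)·(x − μ_W).
E[Z | W=-5.1] = -0.7 + (-0.06)·(5.6/1.7)·(-5.1 − (-3.1)) = -0.7 + (-0.19765)·(-2) = -0.3047.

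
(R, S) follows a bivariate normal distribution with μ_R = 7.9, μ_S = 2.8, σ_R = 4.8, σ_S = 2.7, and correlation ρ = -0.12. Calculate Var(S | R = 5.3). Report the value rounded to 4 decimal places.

For a bivariate normal, Var(S | R=x) = σ_S²(1 − ρ²).
Var(S | R=5.3) = (2.7)²·(1 − (-0.12)²) = 7.29·0.9856 = 7.1850.

7.1850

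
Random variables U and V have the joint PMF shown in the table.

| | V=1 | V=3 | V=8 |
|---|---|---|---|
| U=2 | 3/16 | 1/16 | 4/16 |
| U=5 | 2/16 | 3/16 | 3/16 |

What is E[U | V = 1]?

P(V = 1) = 5/16.
Σ U·P over the event = 2·(3/16) + 5·(2/16) = 1.
E[U | V = 1] = (1) / (5/16) = 16/5.

16/5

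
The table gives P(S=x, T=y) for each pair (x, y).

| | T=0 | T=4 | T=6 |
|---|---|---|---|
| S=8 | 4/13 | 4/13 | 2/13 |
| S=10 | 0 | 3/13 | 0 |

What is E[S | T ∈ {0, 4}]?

P(T ∈ {0, 4}) = 11/13.
Σ S·P over the event = 8·(4/13) + 8·(4/13) + 10·(3/13) = 94/13.
E[S | T ∈ {0, 4}] = (94/13) / (11/13) = 94/11.

94/11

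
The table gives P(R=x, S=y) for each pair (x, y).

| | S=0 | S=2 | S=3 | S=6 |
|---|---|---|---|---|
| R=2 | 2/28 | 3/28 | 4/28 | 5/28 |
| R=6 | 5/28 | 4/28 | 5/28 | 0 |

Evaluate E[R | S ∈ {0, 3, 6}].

82/21

P(S ∈ {0, 3, 6}) = 3/4.
Σ R·P over the event = 2·(2/28) + 2·(4/28) + 2·(5/28) + 6·(5/28) + 6·(5/28) = 41/14.
E[R | S ∈ {0, 3, 6}] = (41/14) / (3/4) = 82/21.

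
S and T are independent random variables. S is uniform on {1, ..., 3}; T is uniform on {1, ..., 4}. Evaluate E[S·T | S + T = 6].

P(S + T = 6) = 1/6.
Summing ST·P(x,y) over outcomes with S + T = 6 gives 17/12.
E[S·T | S + T = 6] = (17/12) / (1/6) = 17/2.

17/2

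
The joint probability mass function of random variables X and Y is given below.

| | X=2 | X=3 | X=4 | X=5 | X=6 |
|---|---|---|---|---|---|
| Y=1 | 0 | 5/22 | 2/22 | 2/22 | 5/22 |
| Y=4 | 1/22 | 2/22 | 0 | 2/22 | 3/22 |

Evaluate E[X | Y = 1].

9/2

P(Y = 1) = 7/11.
Σ X·P over the event = 3·(5/22) + 4·(2/22) + 5·(2/22) + 6·(5/22) = 63/22.
E[X | Y = 1] = (63/22) / (7/11) = 9/2.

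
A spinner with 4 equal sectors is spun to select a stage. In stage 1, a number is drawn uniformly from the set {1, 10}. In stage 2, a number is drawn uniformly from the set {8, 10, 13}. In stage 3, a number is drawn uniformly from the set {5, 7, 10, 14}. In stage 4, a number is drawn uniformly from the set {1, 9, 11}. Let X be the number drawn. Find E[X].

191/24

E[X | stage 1] = (1+10)/2 = 11/2.
E[X | stage 2] = (8+10+13)/3 = 31/3.
E[X | stage 3] = (5+7+10+14)/4 = 9.
E[X | stage 4] = (1+9+11)/3 = 7.
E[X] = (1/4)·(11/2) + (1/4)·(31/3) + (1/4)·(9) + (1/4)·(7) = 191/24.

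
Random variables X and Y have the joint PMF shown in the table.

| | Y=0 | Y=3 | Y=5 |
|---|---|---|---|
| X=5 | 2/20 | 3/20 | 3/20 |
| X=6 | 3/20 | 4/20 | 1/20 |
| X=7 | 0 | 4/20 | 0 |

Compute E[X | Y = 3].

67/11

P(Y = 3) = 11/20.
Σ X·P over the event = 5·(3/20) + 6·(4/20) + 7·(4/20) = 67/20.
E[X | Y = 3] = (67/20) / (11/20) = 67/11.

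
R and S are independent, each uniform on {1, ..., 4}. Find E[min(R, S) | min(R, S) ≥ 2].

Outcomes with min(R, S) ≥ 2: (2,2), (2,3), (2,4), (3,2), (3,3), (3,4), (4,2), (4,3), (4,4), each with probability 1/16.
E[min(R, S) | min(R, S) ≥ 2] = (2 + 2 + 2 + 2 + 3 + 3 + 2 + 3 + 4) / 9 = 23/9.

23/9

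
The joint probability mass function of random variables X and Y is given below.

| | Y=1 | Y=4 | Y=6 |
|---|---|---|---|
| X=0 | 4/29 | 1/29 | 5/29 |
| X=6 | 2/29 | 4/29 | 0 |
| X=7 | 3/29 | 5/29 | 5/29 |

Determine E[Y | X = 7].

53/13

P(X = 7) = 13/29.
Σ Y·P over the event = 1·(3/29) + 4·(5/29) + 6·(5/29) = 53/29.
E[Y | X = 7] = (53/29) / (13/29) = 53/13.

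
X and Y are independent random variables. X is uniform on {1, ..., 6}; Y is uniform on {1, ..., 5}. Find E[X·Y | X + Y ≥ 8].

39/2

P(X + Y ≥ 8) = 1/3.
Summing XY·P(x,y) over outcomes with X + Y ≥ 8 gives 13/2.
E[X·Y | X + Y ≥ 8] = (13/2) / (1/3) = 39/2.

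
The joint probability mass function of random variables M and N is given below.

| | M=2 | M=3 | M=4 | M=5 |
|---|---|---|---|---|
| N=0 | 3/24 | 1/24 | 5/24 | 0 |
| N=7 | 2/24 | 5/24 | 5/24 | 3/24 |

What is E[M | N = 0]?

29/9

P(N = 0) = 3/8.
Σ M·P over the event = 2·(3/24) + 3·(1/24) + 4·(5/24) = 29/24.
E[M | N = 0] = (29/24) / (3/8) = 29/9.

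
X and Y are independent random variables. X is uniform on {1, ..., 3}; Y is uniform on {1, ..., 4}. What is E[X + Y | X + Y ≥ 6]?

19/3

Outcomes with X + Y ≥ 6: (2,4), (3,3), (3,4), each with probability 1/12.
E[X + Y | X + Y ≥ 6] = (6 + 6 + 7) / 3 = 19/3.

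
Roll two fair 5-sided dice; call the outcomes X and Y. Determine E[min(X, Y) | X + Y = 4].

Outcomes with X + Y = 4: (1,3), (2,2), (3,1), each with probability 1/25.
E[min(X, Y) | X + Y = 4] = (1 + 2 + 1) / 3 = 4/3.

4/3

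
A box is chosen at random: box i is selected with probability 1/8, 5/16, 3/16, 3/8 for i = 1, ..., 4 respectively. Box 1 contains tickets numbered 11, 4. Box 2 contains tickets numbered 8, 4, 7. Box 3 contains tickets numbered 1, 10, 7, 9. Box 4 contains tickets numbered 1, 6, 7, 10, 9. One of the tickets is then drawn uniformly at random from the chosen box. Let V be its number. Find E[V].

6391/960

E[V | box 1] = (11+4)/2 = 15/2.
E[V | box 2] = (8+4+7)/3 = 19/3.
E[V | box 3] = (1+10+7+9)/4 = 27/4.
E[V | box 4] = (1+6+7+10+9)/5 = 33/5.
E[V] = (1/8)·(15/2) + (5/16)·(19/3) + (3/16)·(27/4) + (3/8)·(33/5) = 6391/960.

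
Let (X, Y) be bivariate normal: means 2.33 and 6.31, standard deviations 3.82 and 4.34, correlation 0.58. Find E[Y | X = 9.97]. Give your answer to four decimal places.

11.3444

E[Y | X=x] = μ_Y + ρ(σ_Y/σ_X)(x − μ_X) for jointly normal variables.
E[Y | X=9.97] = 6.31 + (0.58)·(4.34/3.82)·(9.97 − (2.33)) = 6.31 + (0.65895)·(7.64) = 11.3444.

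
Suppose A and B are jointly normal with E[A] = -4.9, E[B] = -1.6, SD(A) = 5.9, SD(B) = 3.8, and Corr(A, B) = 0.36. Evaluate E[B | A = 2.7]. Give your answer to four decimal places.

For a bivariate normal, E[B | A=x] = μ_B + ρ·(σ_B/σ_A)·(x − μ_A).
E[B | A=2.7] = -1.6 + (0.36)·(3.8/5.9)·(2.7 − (-4.9)) = -1.6 + (0.231864)·(7.6) = 0.1622.

0.1622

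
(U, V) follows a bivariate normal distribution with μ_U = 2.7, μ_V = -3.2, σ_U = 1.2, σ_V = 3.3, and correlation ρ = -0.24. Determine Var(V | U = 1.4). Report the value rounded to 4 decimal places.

10.2627

Var(V | U=x) = (1 − ρ²)·σ_V².
Var(V | U=1.4) = (3.3)²·(1 − (-0.24)²) = 10.89·0.9424 = 10.2627.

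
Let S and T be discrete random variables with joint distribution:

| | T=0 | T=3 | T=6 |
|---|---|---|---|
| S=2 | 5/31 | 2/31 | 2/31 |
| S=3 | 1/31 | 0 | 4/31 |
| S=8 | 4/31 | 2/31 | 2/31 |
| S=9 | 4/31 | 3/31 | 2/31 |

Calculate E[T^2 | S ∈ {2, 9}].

P(S ∈ {2, 9}) = 18/31.
Summing T^2·P(S=x,T=y) over the conditioning event gives 189/31.
E[T^2 | S ∈ {2, 9}] = (189/31) / (18/31) = 21/2.

21/2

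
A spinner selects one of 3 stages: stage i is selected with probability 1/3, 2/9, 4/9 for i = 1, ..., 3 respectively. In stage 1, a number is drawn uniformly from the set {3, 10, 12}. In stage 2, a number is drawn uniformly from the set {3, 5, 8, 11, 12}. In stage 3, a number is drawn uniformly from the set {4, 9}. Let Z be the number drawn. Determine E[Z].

37/5

E[Z | stage 1] = (3+10+12)/3 = 25/3.
E[Z | stage 2] = (3+5+8+11+12)/5 = 39/5.
E[Z | stage 3] = (4+9)/2 = 13/2.
E[Z] = (1/3)·(25/3) + (2/9)·(39/5) + (4/9)·(13/2) = 37/5.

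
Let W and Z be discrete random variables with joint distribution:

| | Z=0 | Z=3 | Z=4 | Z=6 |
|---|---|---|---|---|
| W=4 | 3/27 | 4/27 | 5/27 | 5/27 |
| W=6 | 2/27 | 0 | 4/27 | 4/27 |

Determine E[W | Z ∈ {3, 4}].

P(Z ∈ {3, 4}) = 13/27.
Σ W·P over the event = 4·(4/27) + 4·(5/27) + 6·(4/27) = 20/9.
E[W | Z ∈ {3, 4}] = (20/9) / (13/27) = 60/13.

60/13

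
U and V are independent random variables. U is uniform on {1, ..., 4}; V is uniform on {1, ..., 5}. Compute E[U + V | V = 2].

9/2

P(V = 2) = 1/5.
Summing (U+V)·P(x,y) over outcomes with V = 2 gives 9/10.
E[U + V | V = 2] = (9/10) / (1/5) = 9/2.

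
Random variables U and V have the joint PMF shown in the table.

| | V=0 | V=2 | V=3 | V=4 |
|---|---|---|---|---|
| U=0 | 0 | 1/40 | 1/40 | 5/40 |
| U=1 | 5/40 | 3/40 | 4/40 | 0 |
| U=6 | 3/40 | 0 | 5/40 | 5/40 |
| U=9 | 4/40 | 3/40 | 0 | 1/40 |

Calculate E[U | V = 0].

P(V = 0) = 3/10.
Σ U·P over the event = 1·(5/40) + 6·(3/40) + 9·(4/40) = 59/40.
E[U | V = 0] = (59/40) / (3/10) = 59/12.

59/12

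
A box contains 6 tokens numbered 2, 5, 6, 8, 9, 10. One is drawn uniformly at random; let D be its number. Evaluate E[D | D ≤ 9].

6

P(D ≤ 9) = 5/6.
Σ over the event: 2·1/6 + 5·1/6 + 6·1/6 + 8·1/6 + 9·1/6 = 5.
E[D | D ≤ 9] = (5) / (5/6) = 6.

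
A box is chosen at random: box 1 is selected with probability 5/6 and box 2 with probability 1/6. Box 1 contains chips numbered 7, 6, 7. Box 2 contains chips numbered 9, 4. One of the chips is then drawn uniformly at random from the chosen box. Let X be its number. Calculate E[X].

239/36

E[X | box 1] = (7+6+7)/3 = 20/3.
E[X | box 2] = (9+4)/2 = 13/2.
By the law of total expectation,
E[X] = (5/6)·(20/3) + (1/6)·(13/2) = 239/36.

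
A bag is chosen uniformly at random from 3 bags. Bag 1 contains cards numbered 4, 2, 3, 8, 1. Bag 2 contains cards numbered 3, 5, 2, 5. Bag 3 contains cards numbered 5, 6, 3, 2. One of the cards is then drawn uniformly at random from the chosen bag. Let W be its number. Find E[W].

E[W | bag 1] = (4+2+3+8+1)/5 = 18/5.
E[W | bag 2] = (3+5+2+5)/4 = 15/4.
E[W | bag 3] = (5+6+3+2)/4 = 4.
E[W] = (1/3)·(18/5) + (1/3)·(15/4) + (1/3)·(4) = 227/60.

227/60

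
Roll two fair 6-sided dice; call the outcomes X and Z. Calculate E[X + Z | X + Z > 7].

P(X + Z > 7) = 5/12.
Summing (X+Z)·P(x,y) over outcomes with X + Z > 7 gives 35/9.
E[X + Z | X + Z > 7] = (35/9) / (5/12) = 28/3.

28/3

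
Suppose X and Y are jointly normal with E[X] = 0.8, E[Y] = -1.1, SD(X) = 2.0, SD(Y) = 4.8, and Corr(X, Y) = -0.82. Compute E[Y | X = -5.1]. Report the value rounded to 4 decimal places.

10.5112

For a bivariate normal, E[Y | X=x] = μ_Y + ρ·(σ_Y/σ_X)·(x − μ_X).
E[Y | X=-5.1] = -1.1 + (-0.82)·(4.8/2.0)·(-5.1 − (0.8)) = -1.1 + (-1.968)·(-5.9) = 10.5112.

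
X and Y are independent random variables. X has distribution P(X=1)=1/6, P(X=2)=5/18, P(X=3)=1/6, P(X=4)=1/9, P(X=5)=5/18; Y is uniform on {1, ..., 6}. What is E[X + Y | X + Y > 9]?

125/12

P(X + Y > 9) = 1/9.
Summing (X+Y)·P(x,y) over outcomes with X + Y > 9 gives 125/108.
E[X + Y | X + Y > 9] = (125/108) / (1/9) = 125/12.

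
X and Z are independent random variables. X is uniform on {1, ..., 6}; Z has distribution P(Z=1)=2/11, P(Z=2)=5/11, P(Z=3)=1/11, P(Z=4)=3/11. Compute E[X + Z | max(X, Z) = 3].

24/5

P(max(X, Z) = 3) = 5/33.
Summing (X+Z)·P(x,y) over outcomes with max(X, Z) = 3 gives 8/11.
E[X + Z | max(X, Z) = 3] = (8/11) / (5/33) = 24/5.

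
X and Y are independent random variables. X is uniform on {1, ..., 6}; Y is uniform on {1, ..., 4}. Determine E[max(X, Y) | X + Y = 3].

2

Outcomes with X + Y = 3: (1,2), (2,1), each with probability 1/24.
E[max(X, Y) | X + Y = 3] = (2 + 2) / 2 = 2.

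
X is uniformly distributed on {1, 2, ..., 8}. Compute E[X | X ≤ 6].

7/2

Given X ≤ 6, X is equally likely to be any of {1, 2, 3, 4, 5, 6}.
E[X | X ≤ 6] = (1 + 2 + 3 + 4 + 5 + 6) / 6 = 7/2.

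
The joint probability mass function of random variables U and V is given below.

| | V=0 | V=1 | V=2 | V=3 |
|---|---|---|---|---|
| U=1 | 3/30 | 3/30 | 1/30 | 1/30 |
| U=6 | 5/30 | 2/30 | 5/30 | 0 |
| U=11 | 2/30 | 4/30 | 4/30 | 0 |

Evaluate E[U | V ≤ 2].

P(V ≤ 2) = 29/30.
Summing U·P(U=x,V=y) over the conditioning event gives 63/10.
E[U | V ≤ 2] = (63/10) / (29/30) = 189/29.

189/29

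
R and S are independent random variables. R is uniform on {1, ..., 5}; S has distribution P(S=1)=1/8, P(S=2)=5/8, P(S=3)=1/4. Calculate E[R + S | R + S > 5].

P(R + S > 5) = 17/40.
Summing (R+S)·P(x,y) over outcomes with R + S > 5 gives 113/40.
E[R + S | R + S > 5] = (113/40) / (17/40) = 113/17.

113/17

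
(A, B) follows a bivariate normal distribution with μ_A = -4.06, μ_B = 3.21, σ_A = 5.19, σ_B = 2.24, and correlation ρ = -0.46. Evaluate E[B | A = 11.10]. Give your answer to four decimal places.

0.2002

For a bivariate normal, E[B | A=x] = μ_B + ρ·(σ_B/σ_A)·(x − μ_A).
E[B | A=11.10] = 3.21 + (-0.46)·(2.24/5.19)·(11.10 − (-4.06)) = 3.21 + (-0.198536)·(15.16) = 0.2002.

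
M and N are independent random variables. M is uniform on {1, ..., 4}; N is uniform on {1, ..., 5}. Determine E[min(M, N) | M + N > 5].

27/10

Outcomes with M + N > 5: (1,5), (2,4), (2,5), (3,3), (3,4), (3,5), (4,2), (4,3), (4,4), (4,5), each with probability 1/20.
E[min(M, N) | M + N > 5] = (1 + 2 + 2 + 3 + 3 + 3 + 2 + 3 + 4 + 4) / 10 = 27/10.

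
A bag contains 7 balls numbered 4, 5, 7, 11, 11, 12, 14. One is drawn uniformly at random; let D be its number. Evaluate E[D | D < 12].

P(D < 12) = 5/7.
Σ over the event: 4·1/7 + 5·1/7 + 7·1/7 + 11·2/7 = 38/7.
E[D | D < 12] = (38/7) / (5/7) = 38/5.

38/5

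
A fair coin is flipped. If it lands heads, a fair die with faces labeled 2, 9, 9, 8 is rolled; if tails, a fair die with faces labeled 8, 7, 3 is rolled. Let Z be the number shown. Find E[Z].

E[Z | heads] = (2+9+9+8)/4 = 7.
E[Z | tails] = (8+7+3)/3 = 6.
E[Z] = (1/2)·(7) + (1/2)·(6) = 13/2.

13/2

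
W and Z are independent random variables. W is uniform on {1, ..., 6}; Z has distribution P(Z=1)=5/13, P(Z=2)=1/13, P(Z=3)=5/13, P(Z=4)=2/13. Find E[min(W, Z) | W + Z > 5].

P(W + Z > 5) = 43/78.
Summing min(W,Z)·P(x,y) over outcomes with W + Z > 5 gives 55/39.
E[min(W, Z) | W + Z > 5] = (55/39) / (43/78) = 110/43.

110/43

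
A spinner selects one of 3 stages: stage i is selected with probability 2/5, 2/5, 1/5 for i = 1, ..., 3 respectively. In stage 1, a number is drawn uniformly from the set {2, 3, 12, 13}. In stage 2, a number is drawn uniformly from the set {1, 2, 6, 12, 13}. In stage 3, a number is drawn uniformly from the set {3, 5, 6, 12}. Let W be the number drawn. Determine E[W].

351/50

E[W | stage 1] = (2+3+12+13)/4 = 15/2.
E[W | stage 2] = (1+2+6+12+13)/5 = 34/5.
E[W | stage 3] = (3+5+6+12)/4 = 13/2.
By the law of total expectation,
E[W] = (2/5)·(15/2) + (2/5)·(34/5) + (1/5)·(13/2) = 351/50.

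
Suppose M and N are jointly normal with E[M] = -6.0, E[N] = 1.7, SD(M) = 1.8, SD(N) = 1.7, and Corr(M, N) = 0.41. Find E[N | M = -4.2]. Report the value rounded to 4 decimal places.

E[N | M=x] = μ_N + ρ(σ_N/σ_M)(x − μ_M) for jointly normal variables.
E[N | M=-4.2] = 1.7 + (0.41)·(1.7/1.8)·(-4.2 − (-6.0)) = 1.7 + (0.38722)·(1.8) = 2.3970.

2.3970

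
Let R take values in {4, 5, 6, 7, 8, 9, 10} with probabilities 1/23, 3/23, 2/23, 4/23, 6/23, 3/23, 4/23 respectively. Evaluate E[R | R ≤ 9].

P(R ≤ 9) = 19/23.
Σ over the event: 4·1/23 + 5·3/23 + 6·2/23 + 7·4/23 + 8·6/23 + 9·3/23 = 134/23.
E[R | R ≤ 9] = (134/23) / (19/23) = 134/19.

134/19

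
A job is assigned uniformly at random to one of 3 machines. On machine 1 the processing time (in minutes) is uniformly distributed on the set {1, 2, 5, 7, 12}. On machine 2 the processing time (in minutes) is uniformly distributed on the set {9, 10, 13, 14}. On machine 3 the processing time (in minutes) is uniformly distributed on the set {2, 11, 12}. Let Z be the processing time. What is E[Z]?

757/90

E[Z | machine 1] = (1+2+5+7+12)/5 = 27/5.
E[Z | machine 2] = (9+10+13+14)/4 = 23/2.
E[Z | machine 3] = (2+11+12)/3 = 25/3.
E[Z] = (1/3)·(27/5) + (1/3)·(23/2) + (1/3)·(25/3) = 757/90.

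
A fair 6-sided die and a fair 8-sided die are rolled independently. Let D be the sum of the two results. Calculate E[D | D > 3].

376/45

P(D > 3) = 15/16.
E[D | D > 3] = (47/6) / (15/16) = 376/45.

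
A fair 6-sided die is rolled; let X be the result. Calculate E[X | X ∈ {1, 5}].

P(X ∈ {1, 5}) = 1/3.
Σ over the event: 1·1/6 + 5·1/6 = 1.
E[X | X ∈ {1, 5}] = (1) / (1/3) = 3.

3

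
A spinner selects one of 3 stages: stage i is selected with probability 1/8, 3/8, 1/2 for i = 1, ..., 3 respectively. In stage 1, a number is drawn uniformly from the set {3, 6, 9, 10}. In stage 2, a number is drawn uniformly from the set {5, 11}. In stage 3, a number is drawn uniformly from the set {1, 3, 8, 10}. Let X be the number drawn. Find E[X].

53/8

E[X | stage 1] = (3+6+9+10)/4 = 7.
E[X | stage 2] = (5+11)/2 = 8.
E[X | stage 3] = (1+3+8+10)/4 = 11/2.
E[X] = (1/8)·(7) + (3/8)·(8) + (1/2)·(11/2) = 53/8.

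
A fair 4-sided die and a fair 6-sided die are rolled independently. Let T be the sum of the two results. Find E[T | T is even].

6

P(T is even) = 1/2.
Σ over the event: 2·1/24 + 4·1/8 + 6·1/6 + 8·1/8 + 10·1/24 = 3.
E[T | T is even] = (3) / (1/2) = 6.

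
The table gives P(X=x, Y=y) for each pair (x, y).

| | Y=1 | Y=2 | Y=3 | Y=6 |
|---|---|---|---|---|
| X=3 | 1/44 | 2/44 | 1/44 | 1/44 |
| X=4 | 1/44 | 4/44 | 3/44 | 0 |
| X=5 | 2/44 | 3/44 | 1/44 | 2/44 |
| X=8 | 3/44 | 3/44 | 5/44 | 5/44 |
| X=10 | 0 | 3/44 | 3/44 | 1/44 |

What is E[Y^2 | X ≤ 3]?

P(X ≤ 3) = 5/44.
Σ Y^2·P over the event = 1·(1/44) + 4·(2/44) + 9·(1/44) + 36·(1/44) = 27/22.
E[Y^2 | X ≤ 3] = (27/22) / (5/44) = 54/5.

54/5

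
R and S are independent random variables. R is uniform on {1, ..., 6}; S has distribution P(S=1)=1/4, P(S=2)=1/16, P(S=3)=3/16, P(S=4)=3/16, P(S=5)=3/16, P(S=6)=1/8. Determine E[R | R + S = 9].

P(R + S = 9) = 11/96.
Summing R·P(x,y) over outcomes with R + S = 9 gives 17/32.
E[R | R + S = 9] = (17/32) / (11/96) = 51/11.

51/11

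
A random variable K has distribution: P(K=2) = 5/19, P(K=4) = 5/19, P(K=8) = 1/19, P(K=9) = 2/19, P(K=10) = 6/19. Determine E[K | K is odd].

9

P(K is odd) = 2/19.
Σ over the event: 9·2/19 = 18/19.
E[K | K is odd] = (18/19) / (2/19) = 9.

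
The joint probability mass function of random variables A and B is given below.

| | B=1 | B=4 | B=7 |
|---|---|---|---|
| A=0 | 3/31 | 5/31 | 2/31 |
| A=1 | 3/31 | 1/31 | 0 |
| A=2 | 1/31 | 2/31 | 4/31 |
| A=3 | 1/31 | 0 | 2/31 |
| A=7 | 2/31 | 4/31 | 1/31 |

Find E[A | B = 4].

P(B = 4) = 12/31.
Summing A·P(A=x,B=y) over the conditioning event gives 33/31.
E[A | B = 4] = (33/31) / (12/31) = 11/4.

11/4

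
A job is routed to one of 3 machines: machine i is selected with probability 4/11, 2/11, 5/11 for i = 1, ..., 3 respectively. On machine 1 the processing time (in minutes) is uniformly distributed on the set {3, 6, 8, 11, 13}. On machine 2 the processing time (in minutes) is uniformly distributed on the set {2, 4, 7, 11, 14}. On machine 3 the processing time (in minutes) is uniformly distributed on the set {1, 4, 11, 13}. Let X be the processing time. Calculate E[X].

E[X | machine 1] = (3+6+8+11+13)/5 = 41/5.
E[X | machine 2] = (2+4+7+11+14)/5 = 38/5.
E[X | machine 3] = (1+4+11+13)/4 = 29/4.
By the law of total expectation,
E[X] = (4/11)·(41/5) + (2/11)·(38/5) + (5/11)·(29/4) = 337/44.

337/44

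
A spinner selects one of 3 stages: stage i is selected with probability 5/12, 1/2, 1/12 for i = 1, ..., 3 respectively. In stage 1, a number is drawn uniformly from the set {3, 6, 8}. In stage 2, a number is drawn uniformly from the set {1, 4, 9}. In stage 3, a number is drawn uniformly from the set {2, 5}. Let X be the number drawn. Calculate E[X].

359/72

E[X | stage 1] = (3+6+8)/3 = 17/3.
E[X | stage 2] = (1+4+9)/3 = 14/3.
E[X | stage 3] = (2+5)/2 = 7/2.
E[X] = (5/12)·(17/3) + (1/2)·(14/3) + (1/12)·(7/2) = 359/72.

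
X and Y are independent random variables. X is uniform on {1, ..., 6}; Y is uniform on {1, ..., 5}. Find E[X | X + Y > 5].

P(X + Y > 5) = 2/3.
Summing X·P(x,y) over outcomes with X + Y > 5 gives 17/6.
E[X | X + Y > 5] = (17/6) / (2/3) = 17/4.

17/4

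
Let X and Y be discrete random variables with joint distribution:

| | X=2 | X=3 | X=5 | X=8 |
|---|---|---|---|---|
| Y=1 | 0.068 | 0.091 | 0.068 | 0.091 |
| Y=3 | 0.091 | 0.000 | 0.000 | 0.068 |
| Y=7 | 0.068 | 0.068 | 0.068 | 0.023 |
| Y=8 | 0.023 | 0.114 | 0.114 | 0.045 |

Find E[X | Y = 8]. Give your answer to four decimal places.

P(Y = 8) = 0.296.
Σ X·P over the event = 2·(0.023) + 3·(0.114) + 5·(0.114) + 8·(0.045) = 1.318.
E[X | Y = 8] = (1.318) / (0.296) = 4.4527.

4.4527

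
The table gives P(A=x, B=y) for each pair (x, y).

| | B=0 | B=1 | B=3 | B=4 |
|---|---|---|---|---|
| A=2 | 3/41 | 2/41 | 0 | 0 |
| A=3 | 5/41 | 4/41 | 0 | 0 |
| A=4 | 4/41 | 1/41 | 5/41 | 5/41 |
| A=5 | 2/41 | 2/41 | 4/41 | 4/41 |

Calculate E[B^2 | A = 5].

P(A = 5) = 12/41.
Σ B^2·P over the event = 0·(2/41) + 1·(2/41) + 9·(4/41) + 16·(4/41) = 102/41.
E[B^2 | A = 5] = (102/41) / (12/41) = 17/2.

17/2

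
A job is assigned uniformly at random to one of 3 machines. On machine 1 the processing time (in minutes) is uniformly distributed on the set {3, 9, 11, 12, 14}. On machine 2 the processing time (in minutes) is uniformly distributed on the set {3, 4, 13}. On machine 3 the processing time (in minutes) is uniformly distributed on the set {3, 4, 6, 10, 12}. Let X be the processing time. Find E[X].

E[X | machine 1] = (3+9+11+12+14)/5 = 49/5.
E[X | machine 2] = (3+4+13)/3 = 20/3.
E[X | machine 3] = (3+4+6+10+12)/5 = 7.
E[X] = (1/3)·(49/5) + (1/3)·(20/3) + (1/3)·(7) = 352/45.

352/45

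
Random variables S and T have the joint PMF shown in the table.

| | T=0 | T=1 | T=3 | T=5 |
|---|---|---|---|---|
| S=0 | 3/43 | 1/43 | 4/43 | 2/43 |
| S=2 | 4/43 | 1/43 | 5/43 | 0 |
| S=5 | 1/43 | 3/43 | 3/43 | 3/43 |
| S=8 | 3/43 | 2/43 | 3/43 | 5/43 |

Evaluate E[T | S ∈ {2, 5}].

43/20

P(S ∈ {2, 5}) = 20/43.
Σ T·P over the event = 0·(4/43) + 1·(1/43) + 3·(5/43) + 0·(1/43) + 1·(3/43) + 3·(3/43) + 5·(3/43) = 1.
E[T | S ∈ {2, 5}] = (1) / (20/43) = 43/20.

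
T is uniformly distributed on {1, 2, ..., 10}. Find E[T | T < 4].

Given T < 4, T is equally likely to be any of {1, 2, 3}.
E[T | T < 4] = (1 + 2 + 3) / 3 = 2.

2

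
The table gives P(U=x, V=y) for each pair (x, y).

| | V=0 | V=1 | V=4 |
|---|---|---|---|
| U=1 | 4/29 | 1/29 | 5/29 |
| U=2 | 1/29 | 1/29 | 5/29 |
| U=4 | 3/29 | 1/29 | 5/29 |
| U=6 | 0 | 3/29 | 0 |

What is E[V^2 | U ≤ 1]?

P(U ≤ 1) = 10/29.
Σ V^2·P over the event = 0·(4/29) + 1·(1/29) + 16·(5/29) = 81/29.
E[V^2 | U ≤ 1] = (81/29) / (10/29) = 81/10.

81/10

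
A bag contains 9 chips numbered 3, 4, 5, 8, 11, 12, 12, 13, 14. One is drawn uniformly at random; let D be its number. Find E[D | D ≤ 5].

4

P(D ≤ 5) = 1/3.
Σ over the event: 3·1/9 + 4·1/9 + 5·1/9 = 4/3.
E[D | D ≤ 5] = (4/3) / (1/3) = 4.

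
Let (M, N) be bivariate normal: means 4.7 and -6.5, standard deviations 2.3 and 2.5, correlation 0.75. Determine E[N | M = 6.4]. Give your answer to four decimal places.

-5.1141

For a bivariate normal, E[N | M=x] = μ_N + ρ·(σ_N/σ_M)·(x − μ_M).
E[N | M=6.4] = -6.5 + (0.75)·(2.5/2.3)·(6.4 − (4.7)) = -6.5 + (0.81522)·(1.7) = -5.1141.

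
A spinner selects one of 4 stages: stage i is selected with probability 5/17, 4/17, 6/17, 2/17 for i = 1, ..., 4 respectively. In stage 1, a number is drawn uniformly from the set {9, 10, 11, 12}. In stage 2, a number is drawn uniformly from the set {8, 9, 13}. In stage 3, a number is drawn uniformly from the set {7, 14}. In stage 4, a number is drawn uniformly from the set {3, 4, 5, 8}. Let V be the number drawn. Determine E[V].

331/34

E[V | stage 1] = (9+10+11+12)/4 = 21/2.
E[V | stage 2] = (8+9+13)/3 = 10.
E[V | stage 3] = (7+14)/2 = 21/2.
E[V | stage 4] = (3+4+5+8)/4 = 5.
E[V] = (5/17)·(21/2) + (4/17)·(10) + (6/17)·(21/2) + (2/17)·(5) = 331/34.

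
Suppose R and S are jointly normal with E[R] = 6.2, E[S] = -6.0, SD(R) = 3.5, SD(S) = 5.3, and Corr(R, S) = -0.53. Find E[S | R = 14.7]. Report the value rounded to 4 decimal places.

-12.8219

For a bivariate normal, E[S | R=x] = μ_S + ρ·(σ_S/σ_R)·(x − μ_R).
E[S | R=14.7] = -6.0 + (-0.53)·(5.3/3.5)·(14.7 − (6.2)) = -6.0 + (-0.802571)·(8.5) = -12.8219.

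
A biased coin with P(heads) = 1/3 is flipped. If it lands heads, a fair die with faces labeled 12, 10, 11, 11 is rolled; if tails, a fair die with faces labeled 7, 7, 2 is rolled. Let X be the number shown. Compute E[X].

65/9

E[X | heads] = (12+10+11+11)/4 = 11.
E[X | tails] = (7+7+2)/3 = 16/3.
By the law of total expectation,
E[X] = (1/3)·(11) + (2/3)·(16/3) = 65/9.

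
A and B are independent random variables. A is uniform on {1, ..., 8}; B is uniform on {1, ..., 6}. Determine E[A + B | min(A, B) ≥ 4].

P(min(A, B) ≥ 4) = 5/16.
Summing (A+B)·P(x,y) over outcomes with min(A, B) ≥ 4 gives 55/16.
E[A + B | min(A, B) ≥ 4] = (55/16) / (5/16) = 11.

11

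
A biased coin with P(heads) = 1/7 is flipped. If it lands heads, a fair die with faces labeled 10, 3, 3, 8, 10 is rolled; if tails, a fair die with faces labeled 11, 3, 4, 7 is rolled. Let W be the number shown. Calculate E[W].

E[W | heads] = (10+3+3+8+10)/5 = 34/5.
E[W | tails] = (11+3+4+7)/4 = 25/4.
By the law of total expectation,
E[W] = (1/7)·(34/5) + (6/7)·(25/4) = 443/70.

443/70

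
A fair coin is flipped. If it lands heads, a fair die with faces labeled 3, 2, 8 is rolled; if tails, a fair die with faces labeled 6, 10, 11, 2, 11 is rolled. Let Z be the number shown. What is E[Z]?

37/6

E[Z | heads] = (3+2+8)/3 = 13/3.
E[Z | tails] = (6+10+11+2+11)/5 = 8.
E[Z] = (1/2)·(13/3) + (1/2)·(8) = 37/6.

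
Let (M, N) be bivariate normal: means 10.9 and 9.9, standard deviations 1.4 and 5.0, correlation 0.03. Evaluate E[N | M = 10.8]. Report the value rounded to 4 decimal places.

9.8893

For a bivariate normal, E[N | M=x] = μ_N + ρ·(σ_N/σ_M)·(x − μ_M).
E[N | M=10.8] = 9.9 + (0.03)·(5.0/1.4)·(10.8 − (10.9)) = 9.9 + (0.10714)·(-0.1) = 9.8893.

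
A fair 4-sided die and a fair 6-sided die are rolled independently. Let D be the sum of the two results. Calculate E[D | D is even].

6

P(D is even) = 1/2.
Σ over the event: 2·1/24 + 4·1/8 + 6·1/6 + 8·1/8 + 10·1/24 = 3.
E[D | D is even] = (3) / (1/2) = 6.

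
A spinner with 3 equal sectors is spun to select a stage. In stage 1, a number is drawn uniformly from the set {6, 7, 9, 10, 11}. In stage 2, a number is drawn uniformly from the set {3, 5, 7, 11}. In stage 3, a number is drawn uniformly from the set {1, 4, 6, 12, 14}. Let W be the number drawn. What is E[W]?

15/2

E[W | stage 1] = (6+7+9+10+11)/5 = 43/5.
E[W | stage 2] = (3+5+7+11)/4 = 13/2.
E[W | stage 3] = (1+4+6+12+14)/5 = 37/5.
E[W] = (1/3)·(43/5) + (1/3)·(13/2) + (1/3)·(37/5) = 15/2.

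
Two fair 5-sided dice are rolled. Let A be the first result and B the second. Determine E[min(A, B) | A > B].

Outcomes with A > B: (2,1), (3,1), (3,2), (4,1), (4,2), (4,3), (5,1), (5,2), (5,3), (5,4), each with probability 1/25.
E[min(A, B) | A > B] = (1 + 1 + 2 + 1 + 2 + 3 + 1 + 2 + 3 + 4) / 10 = 2.

2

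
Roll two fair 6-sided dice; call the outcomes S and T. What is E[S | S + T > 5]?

P(S + T > 5) = 13/18.
Summing S·P(x,y) over outcomes with S + T > 5 gives 53/18.
E[S | S + T > 5] = (53/18) / (13/18) = 53/13.

53/13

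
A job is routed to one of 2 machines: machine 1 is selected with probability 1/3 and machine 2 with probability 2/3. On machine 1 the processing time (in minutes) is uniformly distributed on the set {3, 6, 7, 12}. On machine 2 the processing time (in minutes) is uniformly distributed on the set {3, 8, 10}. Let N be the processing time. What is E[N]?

E[N | machine 1] = (3+6+7+12)/4 = 7.
E[N | machine 2] = (3+8+10)/3 = 7.
By the law of total expectation,
E[N] = (1/3)·(7) + (2/3)·(7) = 7.

7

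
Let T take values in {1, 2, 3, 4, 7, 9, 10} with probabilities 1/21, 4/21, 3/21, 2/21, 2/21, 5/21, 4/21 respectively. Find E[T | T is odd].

P(T is odd) = 11/21.
Σ over the event: 1·1/21 + 3·1/7 + 7·2/21 + 9·5/21 = 23/7.
E[T | T is odd] = (23/7) / (11/21) = 69/11.

69/11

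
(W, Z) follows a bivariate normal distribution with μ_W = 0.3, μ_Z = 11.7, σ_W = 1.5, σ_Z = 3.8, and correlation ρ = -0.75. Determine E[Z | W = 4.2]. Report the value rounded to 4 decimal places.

For a bivariate normal, E[Z | W=x] = μ_Z + ρ·(σ_Z/σ_W)·(x − μ_W).
E[Z | W=4.2] = 11.7 + (-0.75)·(3.8/1.5)·(4.2 − (0.3)) = 11.7 + (-1.9)·(3.9) = 4.2900.

4.2900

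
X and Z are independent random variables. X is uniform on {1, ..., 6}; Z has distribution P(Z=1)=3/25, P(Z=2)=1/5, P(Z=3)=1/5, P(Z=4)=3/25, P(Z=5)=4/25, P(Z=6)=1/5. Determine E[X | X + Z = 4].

P(X + Z = 4) = 13/150.
Summing X·P(x,y) over outcomes with X + Z = 4 gives 4/25.
E[X | X + Z = 4] = (4/25) / (13/150) = 24/13.

24/13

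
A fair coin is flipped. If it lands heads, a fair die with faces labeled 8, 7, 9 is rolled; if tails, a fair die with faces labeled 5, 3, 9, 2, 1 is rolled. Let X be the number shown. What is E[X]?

E[X | heads] = (8+7+9)/3 = 8.
E[X | tails] = (5+3+9+2+1)/5 = 4.
By the law of total expectation,
E[X] = (1/2)·(8) + (1/2)·(4) = 6.

6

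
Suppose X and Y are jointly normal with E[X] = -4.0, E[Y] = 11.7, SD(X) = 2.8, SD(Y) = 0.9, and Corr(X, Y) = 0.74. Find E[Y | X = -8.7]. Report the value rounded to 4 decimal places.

The regression of Y on X has slope ρ·σ_Y/σ_X and passes through (μ_X, μ_Y).
E[Y | X=-8.7] = 11.7 + (0.74)·(0.9/2.8)·(-8.7 − (-4.0)) = 11.7 + (0.23786)·(-4.7) = 10.5821.

10.5821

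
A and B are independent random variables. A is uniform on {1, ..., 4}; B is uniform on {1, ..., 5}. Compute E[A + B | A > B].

Outcomes with A > B: (2,1), (3,1), (3,2), (4,1), (4,2), (4,3), each with probability 1/20.
E[A + B | A > B] = (3 + 4 + 5 + 5 + 6 + 7) / 6 = 5.

5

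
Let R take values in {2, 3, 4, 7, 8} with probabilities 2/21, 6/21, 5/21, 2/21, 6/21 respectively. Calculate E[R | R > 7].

8

P(R > 7) = 2/7.
Σ over the event: 8·2/7 = 16/7.
E[R | R > 7] = (16/7) / (2/7) = 8.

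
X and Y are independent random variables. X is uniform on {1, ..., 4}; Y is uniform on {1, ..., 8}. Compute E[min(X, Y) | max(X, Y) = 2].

Outcomes with max(X, Y) = 2: (1,2), (2,1), (2,2), each with probability 1/32.
E[min(X, Y) | max(X, Y) = 2] = (1 + 1 + 2) / 3 = 4/3.

4/3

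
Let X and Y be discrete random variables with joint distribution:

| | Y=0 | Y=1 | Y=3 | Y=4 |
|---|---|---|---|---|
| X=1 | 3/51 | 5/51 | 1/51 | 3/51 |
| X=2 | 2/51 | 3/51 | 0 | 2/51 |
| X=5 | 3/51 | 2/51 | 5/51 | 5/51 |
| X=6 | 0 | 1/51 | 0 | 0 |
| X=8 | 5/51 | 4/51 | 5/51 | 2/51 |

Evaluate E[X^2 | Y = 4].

22

P(Y = 4) = 4/17.
Summing X^2·P(X=x,Y=y) over the conditioning event gives 88/17.
E[X^2 | Y = 4] = (88/17) / (4/17) = 22.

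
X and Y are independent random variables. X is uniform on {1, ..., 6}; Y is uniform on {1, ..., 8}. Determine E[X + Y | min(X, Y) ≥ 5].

P(min(X, Y) ≥ 5) = 1/6.
Summing (X+Y)·P(x,y) over outcomes with min(X, Y) ≥ 5 gives 2.
E[X + Y | min(X, Y) ≥ 5] = (2) / (1/6) = 12.

12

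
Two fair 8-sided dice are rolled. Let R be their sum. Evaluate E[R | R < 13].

P(R < 13) = 27/32.
E[R | R < 13] = (109/16) / (27/32) = 218/27.

218/27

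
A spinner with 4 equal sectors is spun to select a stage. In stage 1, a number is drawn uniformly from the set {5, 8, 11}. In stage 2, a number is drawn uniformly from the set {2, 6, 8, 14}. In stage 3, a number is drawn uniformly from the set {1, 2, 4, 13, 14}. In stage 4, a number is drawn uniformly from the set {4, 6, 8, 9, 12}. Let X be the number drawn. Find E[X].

301/40

E[X | stage 1] = (5+8+11)/3 = 8.
E[X | stage 2] = (2+6+8+14)/4 = 15/2.
E[X | stage 3] = (1+2+4+13+14)/5 = 34/5.
E[X | stage 4] = (4+6+8+9+12)/5 = 39/5.
By the law of total expectation,
E[X] = (1/4)·(8) + (1/4)·(15/2) + (1/4)·(34/5) + (1/4)·(39/5) = 301/40.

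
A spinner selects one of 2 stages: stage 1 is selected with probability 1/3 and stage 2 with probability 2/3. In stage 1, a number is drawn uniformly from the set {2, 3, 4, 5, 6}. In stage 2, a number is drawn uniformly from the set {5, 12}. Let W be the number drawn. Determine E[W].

7

E[W | stage 1] = (2+3+4+5+6)/5 = 4.
E[W | stage 2] = (5+12)/2 = 17/2.
By the law of total expectation,
E[W] = (1/3)·(4) + (2/3)·(17/2) = 7.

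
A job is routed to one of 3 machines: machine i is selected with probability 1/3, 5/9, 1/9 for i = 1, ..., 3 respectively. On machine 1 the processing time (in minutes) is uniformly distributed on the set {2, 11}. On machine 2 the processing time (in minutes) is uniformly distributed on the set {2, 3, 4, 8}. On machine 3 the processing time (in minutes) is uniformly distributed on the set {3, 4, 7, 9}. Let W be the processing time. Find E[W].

31/6

E[W | machine 1] = (2+11)/2 = 13/2.
E[W | machine 2] = (2+3+4+8)/4 = 17/4.
E[W | machine 3] = (3+4+7+9)/4 = 23/4.
E[W] = (1/3)·(13/2) + (5/9)·(17/4) + (1/9)·(23/4) = 31/6.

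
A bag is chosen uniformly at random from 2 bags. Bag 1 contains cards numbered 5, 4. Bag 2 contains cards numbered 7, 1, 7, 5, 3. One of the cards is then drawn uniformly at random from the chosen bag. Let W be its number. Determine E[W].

E[W | bag 1] = (5+4)/2 = 9/2.
E[W | bag 2] = (7+1+7+5+3)/5 = 23/5.
E[W] = (1/2)·(9/2) + (1/2)·(23/5) = 91/20.

91/20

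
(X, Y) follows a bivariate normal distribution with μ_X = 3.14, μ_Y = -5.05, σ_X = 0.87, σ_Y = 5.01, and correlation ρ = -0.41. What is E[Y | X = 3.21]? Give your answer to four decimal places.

E[Y | X=x] = μ_Y + ρ(σ_Y/σ_X)(x − μ_X) for jointly normal variables.
E[Y | X=3.21] = -5.05 + (-0.41)·(5.01/0.87)·(3.21 − (3.14)) = -5.05 + (-2.361)·(0.07) = -5.2153.

-5.2153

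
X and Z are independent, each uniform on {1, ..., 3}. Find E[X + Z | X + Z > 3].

14/3

Outcomes with X + Z > 3: (1,3), (2,2), (2,3), (3,1), (3,2), (3,3), each with probability 1/9.
E[X + Z | X + Z > 3] = (4 + 4 + 5 + 4 + 5 + 6) / 6 = 14/3.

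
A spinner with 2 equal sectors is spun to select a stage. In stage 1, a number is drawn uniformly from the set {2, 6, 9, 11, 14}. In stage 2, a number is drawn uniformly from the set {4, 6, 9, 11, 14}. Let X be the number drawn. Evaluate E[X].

E[X | stage 1] = (2+6+9+11+14)/5 = 42/5.
E[X | stage 2] = (4+6+9+11+14)/5 = 44/5.
E[X] = (1/2)·(42/5) + (1/2)·(44/5) = 43/5.

43/5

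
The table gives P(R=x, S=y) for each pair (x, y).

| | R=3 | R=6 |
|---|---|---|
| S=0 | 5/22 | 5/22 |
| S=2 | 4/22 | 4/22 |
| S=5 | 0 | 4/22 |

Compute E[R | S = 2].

9/2

P(S = 2) = 4/11.
Summing R·P(R=x,S=y) over the conditioning event gives 18/11.
E[R | S = 2] = (18/11) / (4/11) = 9/2.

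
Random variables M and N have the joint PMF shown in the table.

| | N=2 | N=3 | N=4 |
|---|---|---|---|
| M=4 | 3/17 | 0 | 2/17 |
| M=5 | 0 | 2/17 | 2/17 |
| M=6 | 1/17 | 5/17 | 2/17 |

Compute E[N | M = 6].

25/8

P(M = 6) = 8/17.
Σ N·P over the event = 2·(1/17) + 3·(5/17) + 4·(2/17) = 25/17.
E[N | M = 6] = (25/17) / (8/17) = 25/8.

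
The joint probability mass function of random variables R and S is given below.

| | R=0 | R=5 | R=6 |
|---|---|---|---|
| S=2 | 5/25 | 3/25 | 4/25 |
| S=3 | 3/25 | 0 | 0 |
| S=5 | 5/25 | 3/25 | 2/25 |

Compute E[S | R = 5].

P(R = 5) = 6/25.
Σ S·P over the event = 2·(3/25) + 5·(3/25) = 21/25.
E[S | R = 5] = (21/25) / (6/25) = 7/2.

7/2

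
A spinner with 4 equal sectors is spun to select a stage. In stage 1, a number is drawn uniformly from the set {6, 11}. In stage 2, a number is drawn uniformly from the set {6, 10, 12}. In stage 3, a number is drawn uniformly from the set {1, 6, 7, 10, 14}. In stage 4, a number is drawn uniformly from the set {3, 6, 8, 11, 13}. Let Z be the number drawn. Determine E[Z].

1009/120

E[Z | stage 1] = (6+11)/2 = 17/2.
E[Z | stage 2] = (6+10+12)/3 = 28/3.
E[Z | stage 3] = (1+6+7+10+14)/5 = 38/5.
E[Z | stage 4] = (3+6+8+11+13)/5 = 41/5.
E[Z] = (1/4)·(17/2) + (1/4)·(28/3) + (1/4)·(38/5) + (1/4)·(41/5) = 1009/120.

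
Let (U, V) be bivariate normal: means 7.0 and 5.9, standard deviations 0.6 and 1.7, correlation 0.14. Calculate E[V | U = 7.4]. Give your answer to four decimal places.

For a bivariate normal, E[V | U=x] = μ_V + ρ·(σ_V/σ_U)·(x − μ_U).
E[V | U=7.4] = 5.9 + (0.14)·(1.7/0.6)·(7.4 − (7.0)) = 5.9 + (0.39667)·(0.4) = 6.0587.

6.0587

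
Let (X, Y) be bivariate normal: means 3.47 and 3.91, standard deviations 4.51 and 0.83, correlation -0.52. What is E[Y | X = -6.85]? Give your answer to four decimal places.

4.8976

E[Y | X=x] = μ_Y + ρ(σ_Y/σ_X)(x − μ_X) for jointly normal variables.
E[Y | X=-6.85] = 3.91 + (-0.52)·(0.83/4.51)·(-6.85 − (3.47)) = 3.91 + (-0.095698)·(-10.32) = 4.8976.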